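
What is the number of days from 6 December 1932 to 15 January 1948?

From December 6, 1932 to December 6, 1947: 15 years, of which 3 contain a Feb 29 — 12×365 + 3×366 = 5478 days.
December 1947: 31 − 6 = 25 days remain.
January 1–15, 1948: 15 days.
Residual: 40 days.
Total: 5518 days.

5518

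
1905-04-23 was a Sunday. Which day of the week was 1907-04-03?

Wednesday

Day-of-year of April 23, 1905: 113.
Day-of-year of April 3, 1907: 93.
1905 has 365 days, so 365 − 113 = 252 days remain in 1905.
Full years: 1906: 365. Sum = 365.
Total: 252 + 365 + 93 = 710 days.
710 mod 7 = 3, so 3 days after Sunday is Wednesday.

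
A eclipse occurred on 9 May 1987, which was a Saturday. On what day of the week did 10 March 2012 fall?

Saturday

Day-of-year of May 9, 1987: 129.
Day-of-year of March 10, 2012: 70.
1987 has 365 days, so 365 − 129 = 236 days remain in 1987.
Full years 1988–2011: 18 common + 6 leap = 18×365 + 6×366 = 8766 days.
Total: 236 + 8766 + 70 = 9072 days.
9072 is a multiple of 7, so 10 March 2012 falls on the same weekday: Saturday.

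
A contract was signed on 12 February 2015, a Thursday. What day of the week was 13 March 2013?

Count forward from the earlier date (March 13, 2013) to the later (February 12, 2015):
March 13, 2013 → March 13, 2014: 365 days.
March 2014: 31 − 13 = 18 days remain.
Then 10 full months totalling 306 days.
February 1–12, 2015: 12 days (2015 is not a leap year).
Residual: 336 days.
Total: 701 days.
701 mod 7 = 1, so 1 day before Thursday is Wednesday.

Wednesday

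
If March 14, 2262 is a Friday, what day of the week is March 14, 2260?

Wednesday

Count forward from the earlier date (March 14, 2260) to the later (March 14, 2262):
Day-of-year of March 14, 2260: 74.
Day-of-year of March 14, 2262: 73.
2260 has 366 days, so 366 − 74 = 292 days remain in 2260.
Full years: 2261: 365. Sum = 365.
Total: 292 + 365 + 73 = 730 days.
730 mod 7 = 2, so 2 days before Friday is Wednesday.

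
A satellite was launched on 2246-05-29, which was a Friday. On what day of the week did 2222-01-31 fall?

Thursday

Count forward from the earlier date (January 31, 2222) to the later (May 29, 2246):
From January 31, 2222 to January 31, 2246: 24 years, of which 6 contain a Feb 29 — 18×365 + 6×366 = 8766 days.
January 2246: 31 − 31 = 0 days remain.
Then February 2246 (28), March (31), April (30): 28 + 31 + 30 = 89 days.
May 1–29, 2246: 29 days.
Residual: 118 days.
Total: 8884 days.
8884 mod 7 = 1, so 1 day before Friday is Thursday.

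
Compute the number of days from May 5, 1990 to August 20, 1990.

May 1990: 31 − 5 = 26 days remain.
Then June (30), July (31): 30 + 31 = 61 days.
August 1–20, 1990: 20 days.
Total: 26 + 61 + 20 = 107 days.

107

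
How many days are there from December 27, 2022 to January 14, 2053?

Day-of-year of December 27, 2022: 361.
Day-of-year of January 14, 2053: 14.
2022 has 365 days, so 365 − 361 = 4 days remain in 2022.
Full years 2023–2052: 22 common + 8 leap = 22×365 + 8×366 = 10958 days.
Total: 4 + 10958 + 14 = 10976 days.

10976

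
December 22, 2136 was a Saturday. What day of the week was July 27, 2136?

Friday

Count forward from the earlier date (July 27, 2136) to the later (December 22, 2136):
July 2136: 31 − 27 = 4 days remain.
Then August (31), September (30), October (31), November (30): 31 + 30 + 31 + 30 = 122 days.
December 1–22, 2136: 22 days.
Total: 4 + 122 + 22 = 148 days.
148 mod 7 = 1, so 1 day before Saturday is Friday.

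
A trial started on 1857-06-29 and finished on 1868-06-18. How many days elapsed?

From June 29, 1857 to June 29, 1867: 10 years, of which 2 contain a Feb 29 — 8×365 + 2×366 = 3652 days.
June 1867: 30 − 29 = 1 day remains.
Then 11 full months totalling 336 days.
June 1–18, 1868: 18 days.
Residual: 355 days.
Total: 4007 days.

4007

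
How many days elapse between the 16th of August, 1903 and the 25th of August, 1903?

Within August 1903: 25 − 16 = 9 days.

9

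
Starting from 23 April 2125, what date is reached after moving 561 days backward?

10 October 2123

Count 561 days before April 23, 2125:
October 10, 2123 → October 10, 2124: 366 days (2124 is a leap year).
October 2124: 31 − 10 = 21 days remain.
Then November (30), December (31), January (31), February 2125 (28), March (31): 30 + 31 + 31 + 28 + 31 = 151 days.
April 1–23, 2125: 23 days.
Residual: 195 days.
Total: 561 days.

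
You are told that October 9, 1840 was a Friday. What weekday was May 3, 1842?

October 9, 1840 → October 9, 1841: 365 days.
October 1841: 31 − 9 = 22 days remain.
Then November (30), December (31), January (31), February 1842 (28), March (31), April (30): 30 + 31 + 31 + 28 + 31 + 30 = 181 days.
May 1–3, 1842: 3 days.
Residual: 206 days.
Total: 571 days.
571 mod 7 = 4, so 4 days after Friday is Tuesday.

Tuesday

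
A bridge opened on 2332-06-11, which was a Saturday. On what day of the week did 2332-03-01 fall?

Count forward from the earlier date (March 1, 2332) to the later (June 11, 2332):
March 2332: 31 − 1 = 30 days remain.
Then April (30), May (31): 30 + 31 = 61 days.
June 1–11, 2332: 11 days.
Total: 30 + 61 + 11 = 102 days.
102 mod 7 = 4, so 4 days before Saturday is Tuesday.

Tuesday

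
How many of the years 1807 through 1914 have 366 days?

26

Years divisible by 4: 1808, 1812, …, 1912 — 27 in all.
Of these, 1900 is divisible by 100 but not 400, so not leap.
Leap years: 27 − 1 = 26.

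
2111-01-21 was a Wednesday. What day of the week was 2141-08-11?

Day-of-year of January 21, 2111: 21.
Day-of-year of August 11, 2141: 223.
2111 has 365 days, so 365 − 21 = 344 days remain in 2111.
Full years 2112–2140: 21 common + 8 leap = 21×365 + 8×366 = 10593 days.
Total: 344 + 10593 + 223 = 11160 days.
11160 mod 7 = 2, so 2 days after Wednesday is Friday.

Friday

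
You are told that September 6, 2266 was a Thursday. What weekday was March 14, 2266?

Count forward from the earlier date (March 14, 2266) to the later (September 6, 2266):
March 2266: 31 − 14 = 17 days remain.
Then April (30), May (31), June (30), July (31), August (31): 30 + 31 + 30 + 31 + 31 = 153 days.
September 1–6, 2266: 6 days.
Total: 17 + 153 + 6 = 176 days.
176 mod 7 = 1, so 1 day before Thursday is Wednesday.

Wednesday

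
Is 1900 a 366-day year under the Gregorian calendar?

1900 is not a leap year (divisible by 100 but not 400).

No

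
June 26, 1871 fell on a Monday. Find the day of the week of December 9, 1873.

Tuesday

Day-of-year of June 26, 1871: 177.
Day-of-year of December 9, 1873: 343.
1871 has 365 days, so 365 − 177 = 188 days remain in 1871.
Full years: 1872: 366. Sum = 366.
Total: 188 + 366 + 343 = 897 days.
897 mod 7 = 1, so 1 day after Monday is Tuesday.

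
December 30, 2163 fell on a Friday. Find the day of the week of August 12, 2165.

December 30, 2163 → December 30, 2164: 366 days (2164 is a leap year).
December 2164: 31 − 30 = 1 day remains.
Then January (31), February 2165 (28), March (31), April (30), May (31), June (30), July (31): 31 + 28 + 31 + 30 + 31 + 30 + 31 = 212 days.
August 1–12, 2165: 12 days.
Residual: 225 days.
Total: 591 days.
591 mod 7 = 3, so 3 days after Friday is Monday.

Monday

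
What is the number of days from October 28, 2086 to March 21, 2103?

Day-of-year of October 28, 2086: 301.
Day-of-year of March 21, 2103: 80.
2086 has 365 days, so 365 − 301 = 64 days remain in 2086.
Full years 2087–2102: 13 common + 3 leap = 13×365 + 3×366 = 5843 days.
Total: 64 + 5843 + 80 = 5987 days.

5987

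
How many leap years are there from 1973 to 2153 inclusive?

44

Years divisible by 4: 1976, 1980, …, 2152 — 45 in all.
Of these, 2100 is divisible by 100 but not 400, so not leap.
2000 is divisible by 400, so still leap.
Leap years: 45 − 1 = 44.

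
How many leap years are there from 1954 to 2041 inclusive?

Years divisible by 4: 1956, 1960, …, 2040 — 22 in all.
2000 is divisible by 400, so still leap.
No century exceptions apply. Count: 22.

22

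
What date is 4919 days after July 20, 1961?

January 7, 1975

Count 4919 days after July 20, 1961:
Day-of-year of July 20, 1961: 201.
Day-of-year of January 7, 1975: 7.
1961 has 365 days, so 365 − 201 = 164 days remain in 1961.
Full years 1962–1974: 10 common + 3 leap = 10×365 + 3×366 = 4748 days.
Total: 164 + 4748 + 7 = 4919 days.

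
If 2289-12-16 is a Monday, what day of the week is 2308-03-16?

Monday

Day-of-year of December 16, 2289: 350.
Day-of-year of March 16, 2308: 76.
2289 has 365 days, so 365 − 350 = 15 days remain in 2289.
Full years 2290–2307: 15 common + 3 leap = 15×365 + 3×366 = 6573 days.
Total: 15 + 6573 + 76 = 6664 days.
6664 is a multiple of 7, so 2308-03-16 falls on the same weekday: Monday.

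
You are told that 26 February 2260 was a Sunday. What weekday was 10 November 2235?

Tuesday

Count forward from the earlier date (November 10, 2235) to the later (February 26, 2260):
Day-of-year of November 10, 2235: 314.
Day-of-year of February 26, 2260: 57.
2235 has 365 days, so 365 − 314 = 51 days remain in 2235.
Full years 2236–2259: 18 common + 6 leap = 18×365 + 6×366 = 8766 days.
Total: 51 + 8766 + 57 = 8874 days.
8874 mod 7 = 5, so 5 days before Sunday is Tuesday.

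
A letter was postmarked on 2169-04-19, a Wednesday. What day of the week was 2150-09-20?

Count forward from the earlier date (September 20, 2150) to the later (April 19, 2169):
Day-of-year of September 20, 2150: 263.
Day-of-year of April 19, 2169: 109.
2150 has 365 days, so 365 − 263 = 102 days remain in 2150.
Full years 2151–2168: 13 common + 5 leap = 13×365 + 5×366 = 6575 days.
Total: 102 + 6575 + 109 = 6786 days.
6786 mod 7 = 3, so 3 days before Wednesday is Sunday.

Sunday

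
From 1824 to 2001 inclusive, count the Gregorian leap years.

Years divisible by 4: 1824, 1828, …, 2000 — 45 in all.
Of these, 1900 is divisible by 100 but not 400, so not leap.
2000 is divisible by 400, so still leap.
Leap years: 45 − 1 = 44.

44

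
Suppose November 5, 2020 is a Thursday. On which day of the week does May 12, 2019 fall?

Count forward from the earlier date (May 12, 2019) to the later (November 5, 2020):
May 2019: 31 − 12 = 19 days remain.
Then 17 full months totalling 519 days.
November 1–5, 2020: 5 days.
Total: 19 + 519 + 5 = 543 days.
543 mod 7 = 4, so 4 days before Thursday is Sunday.

Sunday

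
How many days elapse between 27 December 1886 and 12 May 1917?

Day-of-year of December 27, 1886: 361.
Day-of-year of May 12, 1917: 132.
1886 has 365 days, so 365 − 361 = 4 days remain in 1886.
Full years 1887–1916: 23 common + 7 leap = 23×365 + 7×366 = 10957 days.
Total: 4 + 10957 + 132 = 11093 days.

11093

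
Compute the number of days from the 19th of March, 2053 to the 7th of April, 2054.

384

March 2053: 31 − 19 = 12 days remain.
Then 12 full months totalling 365 days.
April 1–7, 2054: 7 days.
Total: 12 + 365 + 7 = 384 days.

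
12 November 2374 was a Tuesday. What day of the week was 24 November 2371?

Count forward from the earlier date (November 24, 2371) to the later (November 12, 2374):
November 24, 2371 → November 24, 2372: 366 days (2372 is a leap year).
November 24, 2372 → November 24, 2373: 365 days.
November 2373: 30 − 24 = 6 days remain.
Then 11 full months totalling 335 days.
November 1–12, 2374: 12 days.
Residual: 353 days.
Total: 1084 days.
1084 mod 7 = 6, so 6 days before Tuesday is Wednesday.

Wednesday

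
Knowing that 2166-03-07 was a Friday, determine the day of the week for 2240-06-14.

Sunday

Day-of-year of March 7, 2166: 66.
Day-of-year of June 14, 2240: 166.
2166 has 365 days, so 365 − 66 = 299 days remain in 2166.
Full years 2167–2239: 56 common + 17 leap = 56×365 + 17×366 = 26662 days.
Total: 299 + 26662 + 166 = 27127 days.
27127 mod 7 = 2, so 2 days after Friday is Sunday.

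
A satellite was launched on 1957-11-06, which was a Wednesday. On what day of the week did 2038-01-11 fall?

Monday

From November 6, 1957 to November 6, 2037: 80 years, of which 20 contain a Feb 29 — 60×365 + 20×366 = 29220 days.
(2000 is a leap year (divisible by 400).)
November 2037: 30 − 6 = 24 days remain.
Then December (31): 31 days.
January 1–11, 2038: 11 days.
Residual: 66 days.
Total: 29286 days.
29286 mod 7 = 5, so 5 days after Wednesday is Monday.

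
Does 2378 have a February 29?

2378 is not a leap year.

No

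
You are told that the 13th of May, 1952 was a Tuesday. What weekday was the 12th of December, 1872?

Thursday

Count forward from the earlier date (December 12, 1872) to the later (May 13, 1952):
Day-of-year of December 12, 1872: 347.
Day-of-year of May 13, 1952: 134.
1872 has 366 days, so 366 − 347 = 19 days remain in 1872.
Full years 1873–1951: 61 common + 18 leap = 61×365 + 18×366 = 28853 days.
Total: 19 + 28853 + 134 = 29006 days.
29006 mod 7 = 5, so 5 days before Tuesday is Thursday.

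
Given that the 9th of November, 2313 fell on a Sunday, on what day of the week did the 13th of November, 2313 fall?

Within November 2313: 13 − 9 = 4 days.
4 mod 7 = 4, so 4 days after Sunday is Thursday.

Thursday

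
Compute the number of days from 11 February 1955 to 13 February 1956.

February 11, 1955 → February 11, 1956: 365 days.
Within February 1956: 13 − 11 = 2 days.
Total: 367 days.

367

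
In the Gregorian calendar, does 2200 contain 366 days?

No

2200 is not a leap year (divisible by 100 but not 400).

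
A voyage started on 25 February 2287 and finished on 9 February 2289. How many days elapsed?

715

February 25, 2287 → February 25, 2288: 365 days.
February 2288: 29 − 25 = 4 days remain (2288 is a leap year, so February has 29 days).
Then 11 full months totalling 337 days.
February 1–9, 2289: 9 days (2289 is not a leap year).
Residual: 350 days.
Total: 715 days.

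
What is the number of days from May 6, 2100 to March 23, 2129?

10548

From May 6, 2100 to May 6, 2128: 28 years, of which 7 contain a Feb 29 — 21×365 + 7×366 = 10227 days.
May 2128: 31 − 6 = 25 days remain.
Then 9 full months totalling 273 days.
March 1–23, 2129: 23 days.
Residual: 321 days.
Total: 10548 days.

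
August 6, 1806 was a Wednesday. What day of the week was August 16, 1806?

Within August 1806: 16 − 6 = 10 days.
10 mod 7 = 3, so 3 days after Wednesday is Saturday.

Saturday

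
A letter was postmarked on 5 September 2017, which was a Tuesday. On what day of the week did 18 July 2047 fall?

From September 5, 2017 to September 5, 2046: 29 years, of which 7 contain a Feb 29 — 22×365 + 7×366 = 10592 days.
September 2046: 30 − 5 = 25 days remain.
Then 9 full months totalling 273 days.
July 1–18, 2047: 18 days.
Residual: 316 days.
Total: 10908 days.
10908 mod 7 = 2, so 2 days after Tuesday is Thursday.

Thursday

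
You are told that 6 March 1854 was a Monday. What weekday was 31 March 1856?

Monday

Day-of-year of March 6, 1854: 65.
Day-of-year of March 31, 1856: 91.
1854 has 365 days, so 365 − 65 = 300 days remain in 1854.
Full years: 1855: 365. Sum = 365.
Total: 300 + 365 + 91 = 756 days.
756 is a multiple of 7, so 31 March 1856 falls on the same weekday: Monday.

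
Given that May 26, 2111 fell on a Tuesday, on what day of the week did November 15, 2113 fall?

Wednesday

May 26, 2111 → May 26, 2112: 366 days (2112 is a leap year).
May 26, 2112 → May 26, 2113: 365 days.
May 2113: 31 − 26 = 5 days remain.
Then June (30), July (31), August (31), September (30), October (31): 30 + 31 + 31 + 30 + 31 = 153 days.
November 1–15, 2113: 15 days.
Residual: 173 days.
Total: 904 days.
904 mod 7 = 1, so 1 day after Tuesday is Wednesday.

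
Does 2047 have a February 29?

2047 is not a leap year.

No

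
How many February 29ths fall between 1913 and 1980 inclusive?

17

Years divisible by 4: 1916, 1920, …, 1980 — 17 in all.
No century exceptions apply. Count: 17.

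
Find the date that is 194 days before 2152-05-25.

2151-11-13

Count 194 days before May 25, 2152:
November 2151: 30 − 13 = 17 days remain.
Then December (31), January (31), February 2152 (29), March (31), April (30): 31 + 31 + 29 + 31 + 30 = 152 days.
May 1–25, 2152: 25 days.
Total: 17 + 152 + 25 = 194 days.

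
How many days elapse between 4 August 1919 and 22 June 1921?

688

August 1919: 31 − 4 = 27 days remain.
Then 21 full months totalling 639 days.
June 1–22, 1921: 22 days.
Total: 27 + 639 + 22 = 688 days.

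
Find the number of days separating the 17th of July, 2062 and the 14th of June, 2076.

5081

From July 17, 2062 to July 17, 2075: 13 years, of which 3 contain a Feb 29 — 10×365 + 3×366 = 4748 days.
July 2075: 31 − 17 = 14 days remain.
Then 10 full months totalling 305 days.
June 1–14, 2076: 14 days.
Residual: 333 days.
Total: 5081 days.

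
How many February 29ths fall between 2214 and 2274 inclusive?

Years divisible by 4: 2216, 2220, …, 2272 — 15 in all.
No century exceptions apply. Count: 15.

15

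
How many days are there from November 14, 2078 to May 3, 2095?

6014

Day-of-year of November 14, 2078: 318.
Day-of-year of May 3, 2095: 123.
2078 has 365 days, so 365 − 318 = 47 days remain in 2078.
Full years 2079–2094: 12 common + 4 leap = 12×365 + 4×366 = 5844 days.
Total: 47 + 5844 + 123 = 6014 days.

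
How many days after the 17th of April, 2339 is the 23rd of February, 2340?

312

Day-of-year of April 17, 2339: 107.
Day-of-year of February 23, 2340: 54.
2339 has 365 days, so 365 − 107 = 258 days remain in 2339.
Total: 258 + 54 = 312 days.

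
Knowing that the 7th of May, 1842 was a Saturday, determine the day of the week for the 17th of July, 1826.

Count forward from the earlier date (July 17, 1826) to the later (May 7, 1842):
From July 17, 1826 to July 17, 1841: 15 years, of which 4 contain a Feb 29 — 11×365 + 4×366 = 5479 days.
July 1841: 31 − 17 = 14 days remain.
Then 9 full months totalling 273 days.
May 1–7, 1842: 7 days.
Residual: 294 days.
Total: 5773 days.
5773 mod 7 = 5, so 5 days before Saturday is Monday.

Monday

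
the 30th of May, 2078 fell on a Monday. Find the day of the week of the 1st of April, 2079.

May 2078: 31 − 30 = 1 day remains.
Then 10 full months totalling 304 days.
April 1, 2079: 1 day.
Residual: 306 days.
Total: 306 days.
306 mod 7 = 5, so 5 days after Monday is Saturday.

Saturday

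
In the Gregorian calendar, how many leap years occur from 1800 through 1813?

Years divisible by 4 in [1800, 1813]: 1800, 1804, 1808, 1812.
Of these, 1800 is divisible by 100 but not 400, so not leap.
Leap years: 4 − 1 = 3.

3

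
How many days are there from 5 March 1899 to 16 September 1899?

March 1899: 31 − 5 = 26 days remain.
Then April (30), May (31), June (30), July (31), August (31): 30 + 31 + 30 + 31 + 31 = 153 days.
September 1–16, 1899: 16 days.
Total: 26 + 153 + 16 = 195 days.

195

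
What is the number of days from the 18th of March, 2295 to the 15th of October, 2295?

March 2295: 31 − 18 = 13 days remain.
Then April (30), May (31), June (30), July (31), August (31), September (30): 30 + 31 + 30 + 31 + 31 + 30 = 183 days.
October 1–15, 2295: 15 days.
Total: 13 + 183 + 15 = 211 days.

211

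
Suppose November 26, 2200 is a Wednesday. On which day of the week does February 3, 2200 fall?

Monday

Count forward from the earlier date (February 3, 2200) to the later (November 26, 2200):
February 2200: 28 − 3 = 25 days remain (2200 is not a leap year (divisible by 100 but not 400), so February has 28 days).
Then March (31), April (30), May (31), June (30), July (31), August (31), September (30), October (31): 31 + 30 + 31 + 30 + 31 + 31 + 30 + 31 = 245 days.
November 1–26, 2200: 26 days.
Total: 25 + 245 + 26 = 296 days.
296 mod 7 = 2, so 2 days before Wednesday is Monday.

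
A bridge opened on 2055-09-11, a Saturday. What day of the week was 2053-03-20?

Count forward from the earlier date (March 20, 2053) to the later (September 11, 2055):
March 2053: 31 − 20 = 11 days remain.
Then 29 full months totalling 883 days.
September 1–11, 2055: 11 days.
Total: 11 + 883 + 11 = 905 days.
905 mod 7 = 2, so 2 days before Saturday is Thursday.

Thursday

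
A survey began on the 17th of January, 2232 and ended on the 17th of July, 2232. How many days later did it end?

182

January 2232: 31 − 17 = 14 days remain.
Then February 2232 (29), March (31), April (30), May (31), June (30): 29 + 31 + 30 + 31 + 30 = 151 days.
July 1–17, 2232: 17 days.
Total: 14 + 151 + 17 = 182 days.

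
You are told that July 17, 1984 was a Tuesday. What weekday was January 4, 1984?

Count forward from the earlier date (January 4, 1984) to the later (July 17, 1984):
January 1984: 31 − 4 = 27 days remain.
Then February 1984 (29), March (31), April (30), May (31), June (30): 29 + 31 + 30 + 31 + 30 = 151 days.
July 1–17, 1984: 17 days.
Total: 27 + 151 + 17 = 195 days.
195 mod 7 = 6, so 6 days before Tuesday is Wednesday.

Wednesday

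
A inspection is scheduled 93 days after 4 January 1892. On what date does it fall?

6 April 1892

Count 93 days after January 4, 1892:
January 1892: 31 − 4 = 27 days remain.
Then February 1892 (29), March (31): 29 + 31 = 60 days.
April 1–6, 1892: 6 days.
Total: 27 + 60 + 6 = 93 days.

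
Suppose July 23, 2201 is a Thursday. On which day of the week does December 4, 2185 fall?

Sunday

Count forward from the earlier date (December 4, 2185) to the later (July 23, 2201):
Day-of-year of December 4, 2185: 338.
Day-of-year of July 23, 2201: 204.
2185 has 365 days, so 365 − 338 = 27 days remain in 2185.
Full years 2186–2200: 12 common + 3 leap = 12×365 + 3×366 = 5478 days.
Total: 27 + 5478 + 204 = 5709 days.
5709 mod 7 = 4, so 4 days before Thursday is Sunday.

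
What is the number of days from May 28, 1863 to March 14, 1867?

1386

May 28, 1863 → May 28, 1864: 366 days (1864 is a leap year).
May 28, 1864 → May 28, 1865: 365 days.
May 28, 1865 → May 28, 1866: 365 days.
May 1866: 31 − 28 = 3 days remain.
Then 9 full months totalling 273 days.
March 1–14, 1867: 14 days.
Residual: 290 days.
Total: 1386 days.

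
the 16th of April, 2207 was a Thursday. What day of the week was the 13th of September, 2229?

Sunday

From April 16, 2207 to April 16, 2229: 22 years, of which 6 contain a Feb 29 — 16×365 + 6×366 = 8036 days.
April 2229: 30 − 16 = 14 days remain.
Then May (31), June (30), July (31), August (31): 31 + 30 + 31 + 31 = 123 days.
September 1–13, 2229: 13 days.
Residual: 150 days.
Total: 8186 days.
8186 mod 7 = 3, so 3 days after Thursday is Sunday.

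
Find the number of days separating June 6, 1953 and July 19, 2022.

25245

From June 6, 1953 to June 6, 2022: 69 years, of which 17 contain a Feb 29 — 52×365 + 17×366 = 25202 days.
(2000 is a leap year (divisible by 400).)
June 2022: 30 − 6 = 24 days remain.
July 1–19, 2022: 19 days.
Residual: 43 days.
Total: 25245 days.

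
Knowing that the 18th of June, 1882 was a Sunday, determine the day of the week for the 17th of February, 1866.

Count forward from the earlier date (February 17, 1866) to the later (June 18, 1882):
From February 17, 1866 to February 17, 1882: 16 years, of which 4 contain a Feb 29 — 12×365 + 4×366 = 5844 days.
February 1882: 28 − 17 = 11 days remain (1882 is not a leap year, so February has 28 days).
Then March (31), April (30), May (31): 31 + 30 + 31 = 92 days.
June 1–18, 1882: 18 days.
Residual: 121 days.
Total: 5965 days.
5965 mod 7 = 1, so 1 day before Sunday is Saturday.

Saturday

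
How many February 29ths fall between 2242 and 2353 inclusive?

27

Years divisible by 4: 2244, 2248, …, 2352 — 28 in all.
Of these, 2300 is divisible by 100 but not 400, so not leap.
Leap years: 28 − 1 = 27.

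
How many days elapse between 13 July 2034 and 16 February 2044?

3505

Day-of-year of July 13, 2034: 194.
Day-of-year of February 16, 2044: 47.
2034 has 365 days, so 365 − 194 = 171 days remain in 2034.
Full years 2035–2043: 7 common + 2 leap = 7×365 + 2×366 = 3287 days.
Total: 171 + 3287 + 47 = 3505 days.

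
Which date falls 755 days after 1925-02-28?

1927-03-25

Count 755 days after February 28, 1925:
February 28, 1925 → February 28, 1926: 365 days.
February 28, 1926 → February 28, 1927: 365 days.
February 1927: 28 − 28 = 0 days remain (1927 is not a leap year, so February has 28 days).
March 1–25, 1927: 25 days.
Residual: 25 days.
Total: 755 days.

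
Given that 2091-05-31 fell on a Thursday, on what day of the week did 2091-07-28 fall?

Saturday

May 2091: 31 − 31 = 0 days remain.
Then June (30): 30 days.
July 1–28, 2091: 28 days.
Total: 0 + 30 + 28 = 58 days.
58 mod 7 = 2, so 2 days after Thursday is Saturday.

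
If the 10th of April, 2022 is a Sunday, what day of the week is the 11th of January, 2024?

Day-of-year of April 10, 2022: 100.
Day-of-year of January 11, 2024: 11.
2022 has 365 days, so 365 − 100 = 265 days remain in 2022.
Full years: 2023: 365. Sum = 365.
Total: 265 + 365 + 11 = 641 days.
641 mod 7 = 4, so 4 days after Sunday is Thursday.

Thursday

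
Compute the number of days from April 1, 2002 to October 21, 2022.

From April 1, 2002 to April 1, 2022: 20 years, of which 5 contain a Feb 29 — 15×365 + 5×366 = 7305 days.
April 2022: 30 − 1 = 29 days remain.
Then May (31), June (30), July (31), August (31), September (30): 31 + 30 + 31 + 31 + 30 = 153 days.
October 1–21, 2022: 21 days.
Residual: 203 days.
Total: 7508 days.

7508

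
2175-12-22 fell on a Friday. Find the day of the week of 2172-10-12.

Count forward from the earlier date (October 12, 2172) to the later (December 22, 2175):
October 12, 2172 → October 12, 2173: 365 days.
October 12, 2173 → October 12, 2174: 365 days.
October 12, 2174 → October 12, 2175: 365 days.
October 2175: 31 − 12 = 19 days remain.
Then November (30): 30 days.
December 1–22, 2175: 22 days.
Residual: 71 days.
Total: 1166 days.
1166 mod 7 = 4, so 4 days before Friday is Monday.

Monday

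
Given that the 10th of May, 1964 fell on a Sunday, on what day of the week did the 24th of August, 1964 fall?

May 1964: 31 − 10 = 21 days remain.
Then June (30), July (31): 30 + 31 = 61 days.
August 1–24, 1964: 24 days.
Total: 21 + 61 + 24 = 106 days.
106 mod 7 = 1, so 1 day after Sunday is Monday.

Monday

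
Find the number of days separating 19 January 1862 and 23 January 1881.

6944

Day-of-year of January 19, 1862: 19.
Day-of-year of January 23, 1881: 23.
1862 has 365 days, so 365 − 19 = 346 days remain in 1862.
Full years 1863–1880: 13 common + 5 leap = 13×365 + 5×366 = 6575 days.
Total: 346 + 6575 + 23 = 6944 days.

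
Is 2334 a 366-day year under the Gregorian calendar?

No

2334 is not a leap year.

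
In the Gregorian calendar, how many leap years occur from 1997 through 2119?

29

Years divisible by 4: 2000, 2004, …, 2116 — 30 in all.
Of these, 2100 is divisible by 100 but not 400, so not leap.
2000 is divisible by 400, so still leap.
Leap years: 30 − 1 = 29.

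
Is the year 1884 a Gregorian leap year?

1884 is a leap year.

Yes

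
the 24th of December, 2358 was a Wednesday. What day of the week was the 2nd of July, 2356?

Monday

Count forward from the earlier date (July 2, 2356) to the later (December 24, 2358):
Day-of-year of July 2, 2356: 184.
Day-of-year of December 24, 2358: 358.
2356 has 366 days, so 366 − 184 = 182 days remain in 2356.
Full years: 2357: 365. Sum = 365.
Total: 182 + 365 + 358 = 905 days.
905 mod 7 = 2, so 2 days before Wednesday is Monday.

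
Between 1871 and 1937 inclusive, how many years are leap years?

Years divisible by 4: 1872, 1876, …, 1936 — 17 in all.
Of these, 1900 is divisible by 100 but not 400, so not leap.
Leap years: 17 − 1 = 16.

16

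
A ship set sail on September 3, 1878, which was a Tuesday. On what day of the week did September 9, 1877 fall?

Sunday

Count forward from the earlier date (September 9, 1877) to the later (September 3, 1878):
Day-of-year of September 9, 1877: 252.
Day-of-year of September 3, 1878: 246.
1877 has 365 days, so 365 − 252 = 113 days remain in 1877.
Total: 113 + 246 = 359 days.
359 mod 7 = 2, so 2 days before Tuesday is Sunday.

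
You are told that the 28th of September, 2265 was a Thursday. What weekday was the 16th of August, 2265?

Count forward from the earlier date (August 16, 2265) to the later (September 28, 2265):
August 2265: 31 − 16 = 15 days remain.
September 1–28, 2265: 28 days.
Total: 15 + 28 = 43 days.
43 mod 7 = 1, so 1 day before Thursday is Wednesday.

Wednesday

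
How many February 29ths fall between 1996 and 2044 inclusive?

13

Years divisible by 4: 1996, 2000, …, 2044 — 13 in all.
2000 is divisible by 400, so still leap.
No century exceptions apply. Count: 13.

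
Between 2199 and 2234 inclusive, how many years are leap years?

8

Years divisible by 4 in [2199, 2234]: 2200, 2204, 2208, 2212, 2216, 2220, 2224, 2228, 2232.
Of these, 2200 is divisible by 100 but not 400, so not leap.
Leap years: 9 − 1 = 8.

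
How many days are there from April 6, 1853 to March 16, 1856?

Day-of-year of April 6, 1853: 96.
Day-of-year of March 16, 1856: 76.
1853 has 365 days, so 365 − 96 = 269 days remain in 1853.
Full years: 1854: 365; 1855: 365. Sum = 730.
Total: 269 + 730 + 76 = 1075 days.

1075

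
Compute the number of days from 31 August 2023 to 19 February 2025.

538

August 2023: 31 − 31 = 0 days remain.
Then 17 full months totalling 519 days.
February 1–19, 2025: 19 days (2025 is not a leap year).
Total: 0 + 519 + 19 = 538 days.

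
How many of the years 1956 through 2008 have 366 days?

Years divisible by 4: 1956, 1960, …, 2008 — 14 in all.
2000 is divisible by 400, so still leap.
No century exceptions apply. Count: 14.

14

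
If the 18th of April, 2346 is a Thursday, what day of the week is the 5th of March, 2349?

Saturday

Day-of-year of April 18, 2346: 108.
Day-of-year of March 5, 2349: 64.
2346 has 365 days, so 365 − 108 = 257 days remain in 2346.
Full years: 2347: 365; 2348: 366. Sum = 731.
Total: 257 + 731 + 64 = 1052 days.
1052 mod 7 = 2, so 2 days after Thursday is Saturday.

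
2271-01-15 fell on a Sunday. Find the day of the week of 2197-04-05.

Count forward from the earlier date (April 5, 2197) to the later (January 15, 2271):
Day-of-year of April 5, 2197: 95.
Day-of-year of January 15, 2271: 15.
2197 has 365 days, so 365 − 95 = 270 days remain in 2197.
Full years 2198–2270: 56 common + 17 leap = 56×365 + 17×366 = 26662 days.
Total: 270 + 26662 + 15 = 26947 days.
26947 mod 7 = 4, so 4 days before Sunday is Wednesday.

Wednesday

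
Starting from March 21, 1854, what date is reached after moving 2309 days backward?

November 24, 1847

Count 2309 days before March 21, 1854:
Day-of-year of November 24, 1847: 328.
Day-of-year of March 21, 1854: 80.
1847 has 365 days, so 365 − 328 = 37 days remain in 1847.
Full years: 1848: 366; 1849: 365; 1850: 365; 1851: 365; 1852: 366; 1853: 365. Sum = 2192.
Total: 37 + 2192 + 80 = 2309 days.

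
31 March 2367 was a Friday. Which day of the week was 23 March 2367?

Count forward from the earlier date (March 23, 2367) to the later (March 31, 2367):
Within March 2367: 31 − 23 = 8 days.
8 mod 7 = 1, so 1 day before Friday is Thursday.

Thursday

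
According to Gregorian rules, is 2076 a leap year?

2076 is a leap year.

Yes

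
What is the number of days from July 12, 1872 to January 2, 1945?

From July 12, 1872 to July 12, 1944: 72 years, of which 17 contain a Feb 29 — 55×365 + 17×366 = 26297 days.
(1900 is not a leap year (divisible by 100 but not 400).)
July 1944: 31 − 12 = 19 days remain.
Then August (31), September (30), October (31), November (30), December (31): 31 + 30 + 31 + 30 + 31 = 153 days.
January 1–2, 1945: 2 days.
Residual: 174 days.
Total: 26471 days.

26471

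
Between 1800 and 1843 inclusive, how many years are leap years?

10

Years divisible by 4 in [1800, 1843]: 1800, 1804, 1808, 1812, 1816, 1820, 1824, 1828, 1832, 1836, 1840.
Of these, 1800 is divisible by 100 but not 400, so not leap.
Leap years: 11 − 1 = 10.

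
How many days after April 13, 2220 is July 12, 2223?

April 13, 2220 → April 13, 2221: 365 days.
April 13, 2221 → April 13, 2222: 365 days.
April 13, 2222 → April 13, 2223: 365 days.
April 2223: 30 − 13 = 17 days remain.
Then May (31), June (30): 31 + 30 = 61 days.
July 1–12, 2223: 12 days.
Residual: 90 days.
Total: 1185 days.

1185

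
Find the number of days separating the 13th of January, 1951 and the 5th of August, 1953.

935

January 13, 1951 → January 13, 1952: 365 days.
January 13, 1952 → January 13, 1953: 366 days (1952 is a leap year).
January 1953: 31 − 13 = 18 days remain.
Then February 1953 (28), March (31), April (30), May (31), June (30), July (31): 28 + 31 + 30 + 31 + 30 + 31 = 181 days.
August 1–5, 1953: 5 days.
Residual: 204 days.
Total: 935 days.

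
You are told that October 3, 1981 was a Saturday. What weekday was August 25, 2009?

From October 3, 1981 to October 3, 2008: 27 years, of which 7 contain a Feb 29 — 20×365 + 7×366 = 9862 days.
(2000 is a leap year (divisible by 400).)
October 2008: 31 − 3 = 28 days remain.
Then 9 full months totalling 273 days.
August 1–25, 2009: 25 days.
Residual: 326 days.
Total: 10188 days.
10188 mod 7 = 3, so 3 days after Saturday is Tuesday.

Tuesday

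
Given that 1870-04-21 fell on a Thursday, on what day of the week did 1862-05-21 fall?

Count forward from the earlier date (May 21, 1862) to the later (April 21, 1870):
From May 21, 1862 to May 21, 1869: 7 years, of which 2 contain a Feb 29 — 5×365 + 2×366 = 2557 days.
May 1869: 31 − 21 = 10 days remain.
Then 10 full months totalling 304 days.
April 1–21, 1870: 21 days.
Residual: 335 days.
Total: 2892 days.
2892 mod 7 = 1, so 1 day before Thursday is Wednesday.

Wednesday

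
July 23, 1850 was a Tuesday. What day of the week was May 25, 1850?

Count forward from the earlier date (May 25, 1850) to the later (July 23, 1850):
May 1850: 31 − 25 = 6 days remain.
Then June (30): 30 days.
July 1–23, 1850: 23 days.
Total: 6 + 30 + 23 = 59 days.
59 mod 7 = 3, so 3 days before Tuesday is Saturday.

Saturday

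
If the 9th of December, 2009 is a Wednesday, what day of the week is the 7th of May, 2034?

Sunday

From December 9, 2009 to December 9, 2033: 24 years, of which 6 contain a Feb 29 — 18×365 + 6×366 = 8766 days.
December 2033: 31 − 9 = 22 days remain.
Then January (31), February 2034 (28), March (31), April (30): 31 + 28 + 31 + 30 = 120 days.
May 1–7, 2034: 7 days.
Residual: 149 days.
Total: 8915 days.
8915 mod 7 = 4, so 4 days after Wednesday is Sunday.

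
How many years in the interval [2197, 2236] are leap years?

Years divisible by 4 in [2197, 2236]: 2200, 2204, 2208, 2212, 2216, 2220, 2224, 2228, 2232, 2236.
Of these, 2200 is divisible by 100 but not 400, so not leap.
Leap years: 10 − 1 = 9.

9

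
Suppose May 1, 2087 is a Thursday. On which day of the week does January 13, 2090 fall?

May 1, 2087 → May 1, 2088: 366 days (2088 is a leap year).
May 1, 2088 → May 1, 2089: 365 days.
May 2089: 31 − 1 = 30 days remain.
Then June (30), July (31), August (31), September (30), October (31), November (30), December (31): 30 + 31 + 31 + 30 + 31 + 30 + 31 = 214 days.
January 1–13, 2090: 13 days.
Residual: 257 days.
Total: 988 days.
988 mod 7 = 1, so 1 day after Thursday is Friday.

Friday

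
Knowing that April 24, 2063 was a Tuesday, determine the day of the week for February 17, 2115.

From April 24, 2063 to April 24, 2114: 51 years, of which 12 contain a Feb 29 — 39×365 + 12×366 = 18627 days.
(2100 is not a leap year (divisible by 100 but not 400).)
April 2114: 30 − 24 = 6 days remain.
Then 9 full months totalling 276 days.
February 1–17, 2115: 17 days (2115 is not a leap year).
Residual: 299 days.
Total: 18926 days.
18926 mod 7 = 5, so 5 days after Tuesday is Sunday.

Sunday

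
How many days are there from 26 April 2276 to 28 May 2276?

32

April 2276: 30 − 26 = 4 days remain.
May 1–28, 2276: 28 days.
Total: 4 + 28 = 32 days.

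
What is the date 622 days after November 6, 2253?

July 21, 2255

Count 622 days after November 6, 2253:
November 2253: 30 − 6 = 24 days remain.
Then 19 full months totalling 577 days.
July 1–21, 2255: 21 days.
Total: 24 + 577 + 21 = 622 days.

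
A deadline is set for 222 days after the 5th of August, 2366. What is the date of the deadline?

the 15th of March, 2367

Count 222 days after August 5, 2366:
August 2366: 31 − 5 = 26 days remain.
Then September (30), October (31), November (30), December (31), January (31), February 2367 (28): 30 + 31 + 30 + 31 + 31 + 28 = 181 days.
March 1–15, 2367: 15 days.
Total: 26 + 181 + 15 = 222 days.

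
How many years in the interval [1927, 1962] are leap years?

9

Years divisible by 4 in [1927, 1962]: 1928, 1932, 1936, 1940, 1944, 1948, 1952, 1956, 1960.
No century exceptions apply. Count: 9.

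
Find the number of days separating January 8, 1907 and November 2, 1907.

January 1907: 31 − 8 = 23 days remain.
Then 9 full months totalling 273 days.
November 1–2, 1907: 2 days.
Total: 23 + 273 + 2 = 298 days.

298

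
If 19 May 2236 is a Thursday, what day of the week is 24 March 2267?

Sunday

Day-of-year of May 19, 2236: 140.
Day-of-year of March 24, 2267: 83.
2236 has 366 days, so 366 − 140 = 226 days remain in 2236.
Full years 2237–2266: 23 common + 7 leap = 23×365 + 7×366 = 10957 days.
Total: 226 + 10957 + 83 = 11266 days.
11266 mod 7 = 3, so 3 days after Thursday is Sunday.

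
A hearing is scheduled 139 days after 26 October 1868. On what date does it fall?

14 March 1869

Count 139 days after October 26, 1868:
October 1868: 31 − 26 = 5 days remain.
Then November (30), December (31), January (31), February 1869 (28): 30 + 31 + 31 + 28 = 120 days.
March 1–14, 1869: 14 days.
Total: 5 + 120 + 14 = 139 days.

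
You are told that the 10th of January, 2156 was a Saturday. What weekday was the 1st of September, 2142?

Count forward from the earlier date (September 1, 2142) to the later (January 10, 2156):
From September 1, 2142 to September 1, 2155: 13 years, of which 3 contain a Feb 29 — 10×365 + 3×366 = 4748 days.
September 2155: 30 − 1 = 29 days remain.
Then October (31), November (30), December (31): 31 + 30 + 31 = 92 days.
January 1–10, 2156: 10 days.
Residual: 131 days.
Total: 4879 days.
4879 is a multiple of 7, so the 1st of September, 2142 falls on the same weekday: Saturday.

Saturday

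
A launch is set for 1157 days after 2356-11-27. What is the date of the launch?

2360-01-28

Count 1157 days after November 27, 2356:
Day-of-year of November 27, 2356: 332.
Day-of-year of January 28, 2360: 28.
2356 has 366 days, so 366 − 332 = 34 days remain in 2356.
Full years: 2357: 365; 2358: 365; 2359: 365. Sum = 1095.
Total: 34 + 1095 + 28 = 1157 days.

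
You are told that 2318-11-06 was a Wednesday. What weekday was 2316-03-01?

Wednesday

Count forward from the earlier date (March 1, 2316) to the later (November 6, 2318):
March 1, 2316 → March 1, 2317: 365 days.
March 1, 2317 → March 1, 2318: 365 days.
March 2318: 31 − 1 = 30 days remain.
Then April (30), May (31), June (30), July (31), August (31), September (30), October (31): 30 + 31 + 30 + 31 + 31 + 30 + 31 = 214 days.
November 1–6, 2318: 6 days.
Residual: 250 days.
Total: 980 days.
980 is a multiple of 7, so 2316-03-01 falls on the same weekday: Wednesday.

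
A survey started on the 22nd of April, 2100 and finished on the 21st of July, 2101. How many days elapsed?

Day-of-year of April 22, 2100: 112.
Day-of-year of July 21, 2101: 202.
2100 has 365 days, so 365 − 112 = 253 days remain in 2100.
Total: 253 + 202 = 455 days.

455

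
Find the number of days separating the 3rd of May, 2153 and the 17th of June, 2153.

May 2153: 31 − 3 = 28 days remain.
June 1–17, 2153: 17 days.
Total: 28 + 17 = 45 days.

45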